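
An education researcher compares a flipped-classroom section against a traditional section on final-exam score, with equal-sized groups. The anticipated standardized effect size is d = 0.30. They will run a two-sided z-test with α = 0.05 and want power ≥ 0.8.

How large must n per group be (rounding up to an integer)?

n = 175 per group

Set Φ(δ − 1.960) = 0.8; then δ − 1.960 = Φ⁻¹(0.8) = 0.842, giving δ = 2.802.
(The Φ(−δ − z_{α/2}) term is vanishingly small for δ > 0 and is dropped in the standard sample-size formula.)
δ = d·√(n/2) ⇒ n = 2(δ/d)² = 2 × (2.802 / 0.30)² = 174.42.
Rounding up, n = 175 per group.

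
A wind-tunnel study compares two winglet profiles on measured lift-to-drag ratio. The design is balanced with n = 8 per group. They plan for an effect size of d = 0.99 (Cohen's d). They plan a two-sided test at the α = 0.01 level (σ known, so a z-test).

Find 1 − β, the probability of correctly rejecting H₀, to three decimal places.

Noncentrality parameter: δ = d·√(n/2) = 0.99 × √(8/2) = 1.9800
Two-sided α = 0.01 → critical value z_{0.005} = 2.576.
Power = Φ(δ − 2.576) + Φ(−δ − 2.576) = Φ(-0.596) + Φ(-4.556) = 0.2756 + 0.0000 = 0.2756.

Power ≈ 0.276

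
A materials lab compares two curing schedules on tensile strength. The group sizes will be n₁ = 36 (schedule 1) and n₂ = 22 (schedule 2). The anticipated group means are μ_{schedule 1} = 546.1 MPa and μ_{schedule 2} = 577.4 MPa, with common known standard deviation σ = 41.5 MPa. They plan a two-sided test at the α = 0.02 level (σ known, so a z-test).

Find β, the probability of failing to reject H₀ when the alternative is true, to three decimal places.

Standardized effect: d = |μ_{schedule 1} − μ_{schedule 2}| / σ = |546.1 − 577.4| / 41.5 = 0.7542
Noncentrality parameter: δ = d / √(1/n₁ + 1/n₂) = 0.7542 / √(1/36 + 1/22) = 2.7871
Critical value for a two-sided test at α = 0.02: z_{α/2} = 2.326.
Power = Φ(δ − 2.326) + Φ(−δ − 2.326) = Φ(0.461) + Φ(-5.113) = 0.6775 + 0.0000 = 0.6775.
Type II error: β = 1 − power = 1 − 0.6775 = 0.3225.

β ≈ 0.323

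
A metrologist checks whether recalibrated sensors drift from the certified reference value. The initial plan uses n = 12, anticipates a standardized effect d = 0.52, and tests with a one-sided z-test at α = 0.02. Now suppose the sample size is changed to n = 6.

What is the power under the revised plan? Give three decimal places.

Power ≈ 0.218

With n = 6: δ = d·√n = 0.52 × √6 = 1.2737. Critical value z_{0.02} = 2.054.
Revised power = Φ(δ − 2.054) = Φ(-0.780) = 0.2177.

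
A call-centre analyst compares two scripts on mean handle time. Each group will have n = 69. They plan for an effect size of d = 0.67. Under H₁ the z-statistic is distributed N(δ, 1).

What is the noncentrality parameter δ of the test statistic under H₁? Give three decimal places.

δ ≈ 3.935

δ = d·√(n/2) = 0.67 × √(69/2) = 3.9354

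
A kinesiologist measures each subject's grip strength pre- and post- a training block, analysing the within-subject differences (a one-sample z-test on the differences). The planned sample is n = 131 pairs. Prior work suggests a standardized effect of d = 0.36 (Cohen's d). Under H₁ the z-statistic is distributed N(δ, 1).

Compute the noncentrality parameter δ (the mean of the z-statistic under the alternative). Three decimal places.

δ ≈ 4.120

δ = d·√n = 0.36 × √131 = 4.1204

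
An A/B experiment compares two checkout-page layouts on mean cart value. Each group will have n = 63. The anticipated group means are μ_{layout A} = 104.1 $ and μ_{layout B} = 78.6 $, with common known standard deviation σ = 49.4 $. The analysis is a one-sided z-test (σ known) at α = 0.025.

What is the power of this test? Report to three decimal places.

Power ≈ 0.826

Standardized effect: d = |μ_{layout A} − μ_{layout B}| / σ = |104.1 − 78.6| / 49.4 = 0.5162
Noncentrality parameter: λ = d·√(n/2) = 0.5162 × √(63/2) = 2.8971
Critical value for a one-sided test at α = 0.025: z_α = 1.960.
Power = P(Z > 1.960 − λ) = Φ(0.937) = 0.8257.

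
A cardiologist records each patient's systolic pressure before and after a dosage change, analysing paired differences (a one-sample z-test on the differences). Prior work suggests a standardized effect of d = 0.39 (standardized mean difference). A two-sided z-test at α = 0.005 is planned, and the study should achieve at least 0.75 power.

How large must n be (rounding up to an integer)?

n = 80

Set Φ(δ − 2.807) = 0.75; then δ − 2.807 = Φ⁻¹(0.75) = 0.674, giving δ = 3.482.
(For δ > 0 the lower-tail rejection region contributes negligibly to power, so the one-term inversion is standard.)
δ = d·√n ⇒ n = (δ/d)² = (3.482 / 0.39)² = 79.69.
Round up to the next whole unit.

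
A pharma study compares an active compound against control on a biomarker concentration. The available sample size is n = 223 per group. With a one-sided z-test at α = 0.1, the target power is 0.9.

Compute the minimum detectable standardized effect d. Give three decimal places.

d ≈ 0.243

Required noncentrality: δ = z_{0.1} + z_{0.10} = 1.282 + 1.282 = 2.563.
δ = d·√(n/2) ⇒ d = δ/√(n/2) = 2.563/√(223/2) = 0.2427.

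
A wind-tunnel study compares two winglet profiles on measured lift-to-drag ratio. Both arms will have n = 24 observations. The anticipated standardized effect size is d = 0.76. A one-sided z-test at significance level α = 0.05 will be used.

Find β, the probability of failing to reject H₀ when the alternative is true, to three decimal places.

β ≈ 0.162

Noncentrality parameter: δ = d·√(n/2) = 0.76 × √(24/2) = 2.6327
Critical value for a one-sided test at α = 0.05: z_α = 1.645.
Power = Φ(δ − 1.645) = Φ(0.988) = 0.8384.
Type II error: β = 1 − power = 1 − 0.8384 = 0.1616.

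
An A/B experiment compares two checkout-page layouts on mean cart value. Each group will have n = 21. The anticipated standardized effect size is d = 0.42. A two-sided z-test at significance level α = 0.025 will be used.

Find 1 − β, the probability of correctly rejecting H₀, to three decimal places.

Power ≈ 0.189

Noncentrality parameter: δ = d·√(n/2) = 0.42 × √(21/2) = 1.3610
Critical value for a two-sided test at α = 0.025: z_{α/2} = 2.241.
Power = Φ(δ − 2.241) + Φ(−δ − 2.241) = Φ(-0.880) + Φ(-3.602) = 0.1893 + 0.0002 = 0.1895.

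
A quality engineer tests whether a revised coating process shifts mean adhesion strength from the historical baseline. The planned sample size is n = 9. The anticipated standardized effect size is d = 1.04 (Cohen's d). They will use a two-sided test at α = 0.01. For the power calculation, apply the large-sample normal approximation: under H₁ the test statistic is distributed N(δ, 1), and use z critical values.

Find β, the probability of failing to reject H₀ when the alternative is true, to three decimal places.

Noncentrality parameter: δ = d·√n = 1.04 × √9 = 3.1200
Two-sided α = 0.01 → critical value z_{0.005} = 2.576.
Power = Φ(δ − 2.576) + Φ(−δ − 2.576) = Φ(0.544) + Φ(-5.696) = 0.7068 + 0.0000 = 0.7068.
Type II error: β = 1 − power = 1 − 0.7068 = 0.2932.

β ≈ 0.293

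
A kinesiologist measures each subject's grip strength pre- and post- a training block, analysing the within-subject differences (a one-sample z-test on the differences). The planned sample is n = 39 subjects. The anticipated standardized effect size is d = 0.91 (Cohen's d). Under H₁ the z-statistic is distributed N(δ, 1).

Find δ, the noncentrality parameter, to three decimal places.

δ = d·√n = 0.91 × √39 = 5.6829

δ ≈ 5.683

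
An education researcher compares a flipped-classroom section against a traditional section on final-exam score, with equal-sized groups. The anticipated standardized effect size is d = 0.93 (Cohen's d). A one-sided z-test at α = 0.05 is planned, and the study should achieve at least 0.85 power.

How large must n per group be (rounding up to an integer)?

For power 0.85 need Φ(δ − z_{0.05}) = 0.85, so δ = z_{0.05} + z_{0.15} = 1.645 + 1.036 = 2.681.
δ = d·√(n/2) ⇒ n = 2(δ/d)² = 2 × (2.681 / 0.93)² = 16.62.
Rounding up, n = 17 per group.

n = 17 per group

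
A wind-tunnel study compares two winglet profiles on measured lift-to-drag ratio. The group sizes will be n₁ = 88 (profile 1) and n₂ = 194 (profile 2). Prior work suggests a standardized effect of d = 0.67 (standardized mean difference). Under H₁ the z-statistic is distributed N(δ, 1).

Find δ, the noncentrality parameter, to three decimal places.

The noncentrality parameter scales effect size by the design's sample-size factor: δ = d / √(1/n₁ + 1/n₂) = 0.67 / √(1/88 + 1/194) = 5.2131

δ ≈ 5.213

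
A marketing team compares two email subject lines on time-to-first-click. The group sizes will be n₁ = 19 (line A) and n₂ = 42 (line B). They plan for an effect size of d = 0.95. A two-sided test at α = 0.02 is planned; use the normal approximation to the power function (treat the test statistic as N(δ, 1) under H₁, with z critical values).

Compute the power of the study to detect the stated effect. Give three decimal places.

Noncentrality parameter: δ = d / √(1/n₁ + 1/n₂) = 0.95 / √(1/19 + 1/42) = 3.4361
Two-sided α = 0.02 → critical value z_{0.01} = 2.326.
Power = Φ(δ − 2.326) + Φ(−δ − 2.326) = Φ(1.110) + Φ(-5.762) = 0.8664 + 0.0000 = 0.8664.

Power ≈ 0.866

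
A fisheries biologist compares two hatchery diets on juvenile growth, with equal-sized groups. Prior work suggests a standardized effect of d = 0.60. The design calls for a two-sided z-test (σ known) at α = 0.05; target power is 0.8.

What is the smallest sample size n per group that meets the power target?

n = 44 per group

For power 0.8 need Φ(δ − z_{0.025}) = 0.8, so δ = z_{0.025} + z_{0.20} = 1.960 + 0.842 = 2.802.
(Ignoring the negligible lower-tail rejection probability gives the usual closed-form inversion.)
δ = d·√(n/2) ⇒ n = 2(δ/d)² = 2 × (2.802 / 0.60)² = 43.60.
Rounding up, n = 44 per group.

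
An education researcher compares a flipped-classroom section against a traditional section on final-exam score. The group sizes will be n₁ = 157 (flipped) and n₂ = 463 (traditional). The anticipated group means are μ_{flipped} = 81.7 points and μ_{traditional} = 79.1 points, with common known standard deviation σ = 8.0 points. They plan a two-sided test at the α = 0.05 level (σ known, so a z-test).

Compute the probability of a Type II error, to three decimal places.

β ≈ 0.059

Standardized effect: d = |μ_{flipped} − μ_{traditional}| / σ = |81.7 − 79.1| / 8.0 = 0.3250
Noncentrality parameter: δ = d / √(1/n₁ + 1/n₂) = 0.3250 / √(1/157 + 1/463) = 3.5191
Critical value for a two-sided test at α = 0.05: z_{α/2} = 1.960.
Power = Φ(δ − 1.960) + Φ(−δ − 1.960) = Φ(1.559) + Φ(-5.479) = 0.9405 + 0.0000 = 0.9405.
Type II error: β = 1 − power = 1 − 0.9405 = 0.0595.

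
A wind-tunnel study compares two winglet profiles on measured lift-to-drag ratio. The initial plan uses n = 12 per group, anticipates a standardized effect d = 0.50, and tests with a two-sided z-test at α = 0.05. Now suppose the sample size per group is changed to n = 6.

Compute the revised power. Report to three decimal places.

With n = 6 per group: δ = d·√(n/2) = 0.50 × √(6/2) = 0.8660. Critical value z_{0.025} = 1.960.
Revised power = Φ(δ − 1.960) + Φ(−δ − 1.960) = Φ(-1.094) + Φ(-2.826) = 0.1370 + 0.0024 = 0.1393.

Power ≈ 0.139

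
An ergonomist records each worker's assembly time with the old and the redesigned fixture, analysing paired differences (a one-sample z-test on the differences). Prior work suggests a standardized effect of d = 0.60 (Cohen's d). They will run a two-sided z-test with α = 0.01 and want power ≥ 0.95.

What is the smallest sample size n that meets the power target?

n = 50

Set Φ(δ − 2.576) = 0.95; then δ − 2.576 = Φ⁻¹(0.95) = 1.645, giving δ = 4.221.
(For δ > 0 the lower-tail rejection region contributes negligibly to power, so the one-term inversion is standard.)
δ = d·√n ⇒ n = (δ/d)² = (4.221 / 0.60)² = 49.48.
Round up to the next whole unit.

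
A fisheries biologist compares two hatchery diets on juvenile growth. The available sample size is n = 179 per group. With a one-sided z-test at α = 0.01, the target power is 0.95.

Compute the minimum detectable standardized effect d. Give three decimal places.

Required noncentrality: δ = z_{0.01} + z_{0.05} = 2.326 + 1.645 = 3.971.
δ = d·√(n/2) ⇒ d = δ/√(n/2) = 3.971/√(179/2) = 0.4198.

d ≈ 0.420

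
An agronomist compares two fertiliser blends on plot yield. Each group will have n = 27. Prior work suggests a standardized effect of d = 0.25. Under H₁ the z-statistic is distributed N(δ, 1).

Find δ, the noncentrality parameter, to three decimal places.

δ = d·√(n/2) = 0.25 × √(27/2) = 0.9186

δ ≈ 0.919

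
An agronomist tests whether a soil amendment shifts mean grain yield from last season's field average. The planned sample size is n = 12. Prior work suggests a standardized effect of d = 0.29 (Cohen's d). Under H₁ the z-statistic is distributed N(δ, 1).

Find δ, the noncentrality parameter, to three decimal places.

δ ≈ 1.005

The noncentrality parameter scales effect size by the design's sample-size factor: δ = d·√n = 0.29 × √12 = 1.0046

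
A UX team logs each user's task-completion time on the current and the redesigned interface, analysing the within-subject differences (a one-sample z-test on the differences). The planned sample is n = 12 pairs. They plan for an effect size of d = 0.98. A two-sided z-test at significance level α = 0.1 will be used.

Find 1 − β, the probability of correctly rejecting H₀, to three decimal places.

Power ≈ 0.960

Noncentrality parameter: δ = d·√n = 0.98 × √12 = 3.3948
Two-sided α = 0.1 → critical value z_{0.05} = 1.645.
Power = Φ(δ − 1.645) + Φ(−δ − 1.645) = Φ(1.750) + Φ(-5.040) = 0.9599 + 0.0000 = 0.9599.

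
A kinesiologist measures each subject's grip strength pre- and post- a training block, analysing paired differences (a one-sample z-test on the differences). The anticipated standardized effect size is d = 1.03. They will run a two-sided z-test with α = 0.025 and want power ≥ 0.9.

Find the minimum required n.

n = 12

Set Φ(δ − 2.241) = 0.9; then δ − 2.241 = Φ⁻¹(0.9) = 1.282, giving δ = 3.523.
(Ignoring the negligible lower-tail rejection probability gives the usual closed-form inversion.)
δ = d·√n ⇒ n = (δ/d)² = (3.523 / 1.03)² = 11.70.
Rounding up, n = 12.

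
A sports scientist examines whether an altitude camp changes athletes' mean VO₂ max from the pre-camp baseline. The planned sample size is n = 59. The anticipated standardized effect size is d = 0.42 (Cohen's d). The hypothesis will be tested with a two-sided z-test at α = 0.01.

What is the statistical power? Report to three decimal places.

Power ≈ 0.742

Noncentrality parameter: δ = d·√n = 0.42 × √59 = 3.2261
Critical value for a two-sided test at α = 0.01: z_{α/2} = 2.576.
Power = Φ(δ − 2.576) + Φ(−δ − 2.576) = Φ(0.650) + Φ(-5.802) = 0.7422 + 0.0000 = 0.7422.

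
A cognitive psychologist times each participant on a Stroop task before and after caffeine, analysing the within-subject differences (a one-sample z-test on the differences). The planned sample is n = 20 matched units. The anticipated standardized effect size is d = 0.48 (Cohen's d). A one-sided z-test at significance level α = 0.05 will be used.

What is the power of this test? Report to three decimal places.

Noncentrality parameter: δ = d·√n = 0.48 × √20 = 2.1466
One-sided α = 0.05 → critical value z_{0.05} = 1.645.
Power = Φ(δ − 1.645) = Φ(0.502) = 0.6921.

Power ≈ 0.692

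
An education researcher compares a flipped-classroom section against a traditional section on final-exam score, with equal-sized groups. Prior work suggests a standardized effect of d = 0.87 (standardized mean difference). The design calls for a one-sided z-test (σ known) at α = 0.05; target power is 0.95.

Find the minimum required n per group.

n = 29 per group

Set Φ(δ − 1.645) = 0.95; then δ − 1.645 = Φ⁻¹(0.95) = 1.645, giving δ = 3.290.
δ = d·√(n/2) ⇒ n = 2(δ/d)² = 2 × (3.290 / 0.87)² = 28.60.
Round up to the next whole unit.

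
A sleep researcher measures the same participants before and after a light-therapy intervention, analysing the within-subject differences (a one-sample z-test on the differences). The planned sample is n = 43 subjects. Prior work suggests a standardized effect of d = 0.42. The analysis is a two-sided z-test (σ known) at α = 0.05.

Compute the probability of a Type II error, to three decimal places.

Noncentrality parameter: δ = d·√n = 0.42 × √43 = 2.7541
Critical value for a two-sided test at α = 0.05: z_{α/2} = 1.960.
Power = Φ(δ − 1.960) + Φ(−δ − 1.960) = Φ(0.794) + Φ(-4.714) = 0.7864 + 0.0000 = 0.7865.
Type II error: β = 1 − power = 1 − 0.7865 = 0.2135.

β ≈ 0.214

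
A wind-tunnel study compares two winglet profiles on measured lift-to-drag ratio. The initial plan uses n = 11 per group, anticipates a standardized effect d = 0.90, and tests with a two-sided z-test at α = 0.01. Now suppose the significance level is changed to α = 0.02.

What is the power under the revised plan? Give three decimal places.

Power ≈ 0.415

δ = d·√(n/2) = 0.90 × √(11/2) = 2.1107 (unchanged). New critical value: z_{0.01} = 2.326.
Revised power = Φ(δ − 2.326) + Φ(−δ − 2.326) = Φ(-0.216) + Φ(-4.437) = 0.4146 + 0.0000 = 0.4146.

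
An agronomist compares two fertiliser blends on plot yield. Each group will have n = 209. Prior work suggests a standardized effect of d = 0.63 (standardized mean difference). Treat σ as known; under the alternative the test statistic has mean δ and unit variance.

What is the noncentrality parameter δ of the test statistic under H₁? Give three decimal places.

δ ≈ 6.440

The noncentrality parameter scales effect size by the design's sample-size factor: δ = d·√(n/2) = 0.63 × √(209/2) = 6.4402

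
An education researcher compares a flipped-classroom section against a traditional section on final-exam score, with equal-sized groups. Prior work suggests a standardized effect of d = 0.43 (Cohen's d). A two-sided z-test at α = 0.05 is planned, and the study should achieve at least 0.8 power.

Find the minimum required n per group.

n = 85 per group

For power 0.8 need Φ(δ − z_{0.025}) = 0.8, so δ = z_{0.025} + z_{0.20} = 1.960 + 0.842 = 2.802.
(Ignoring the negligible lower-tail rejection probability gives the usual closed-form inversion.)
δ = d·√(n/2) ⇒ n = 2(δ/d)² = 2 × (2.802 / 0.43)² = 84.90.
Round up to the next whole unit.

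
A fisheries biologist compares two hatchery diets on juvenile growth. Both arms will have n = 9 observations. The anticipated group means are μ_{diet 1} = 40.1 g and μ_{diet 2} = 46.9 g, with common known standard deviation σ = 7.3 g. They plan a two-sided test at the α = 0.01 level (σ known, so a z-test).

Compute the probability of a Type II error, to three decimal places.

β ≈ 0.726

Standardized effect: d = |μ_{diet 1} − μ_{diet 2}| / σ = |40.1 − 46.9| / 7.3 = 0.9315
Noncentrality parameter: δ = d·√(n/2) = 0.9315 × √(9/2) = 1.9760
Two-sided α = 0.01 → critical value z_{0.005} = 2.576.
Power = Φ(δ − 2.576) + Φ(−δ − 2.576) = Φ(-0.600) + Φ(-4.552) = 0.2743 + 0.0000 = 0.2743.
Type II error: β = 1 − power = 1 − 0.2743 = 0.7257.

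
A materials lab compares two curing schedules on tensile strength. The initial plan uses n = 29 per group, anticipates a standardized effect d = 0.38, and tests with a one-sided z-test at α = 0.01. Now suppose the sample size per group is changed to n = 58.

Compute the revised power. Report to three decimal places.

Power ≈ 0.390

With n = 58 per group: δ = d·√(n/2) = 0.38 × √(58/2) = 2.0464. Critical value z_{0.01} = 2.326.
Revised power = Φ(δ − 2.326) = Φ(-0.280) = 0.3897.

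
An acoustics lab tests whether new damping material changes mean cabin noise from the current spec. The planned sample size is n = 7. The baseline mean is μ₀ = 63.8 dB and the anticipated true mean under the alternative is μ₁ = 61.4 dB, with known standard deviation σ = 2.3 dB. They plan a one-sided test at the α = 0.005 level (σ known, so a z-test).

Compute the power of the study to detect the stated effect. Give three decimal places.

Power ≈ 0.573

Standardized effect: d = |μ₁ − μ₀| / σ = |61.4 − 63.8| / 2.3 = 1.0435
Noncentrality parameter: δ = d·√n = 1.0435 × √7 = 2.7608
Critical value for a one-sided test at α = 0.005: z_α = 2.576.
Power = P(Z > 2.576 − δ) = Φ(0.185) = 0.5734.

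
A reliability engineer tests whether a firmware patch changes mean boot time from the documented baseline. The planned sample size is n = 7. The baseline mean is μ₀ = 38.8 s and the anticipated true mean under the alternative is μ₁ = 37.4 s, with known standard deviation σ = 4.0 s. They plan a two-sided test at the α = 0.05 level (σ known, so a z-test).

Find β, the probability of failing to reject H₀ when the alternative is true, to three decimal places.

Standardized effect: d = |μ₁ − μ₀| / σ = |37.4 − 38.8| / 4.0 = 0.3500
Noncentrality parameter: δ = d·√n = 0.3500 × √7 = 0.9260
Critical value for a two-sided test at α = 0.05: z_{α/2} = 1.960.
Power = Φ(δ − 1.960) + Φ(−δ − 1.960) = Φ(-1.034) + Φ(-2.886) = 0.1506 + 0.0020 = 0.1525.
Type II error: β = 1 − power = 1 − 0.1525 = 0.8475.

β ≈ 0.847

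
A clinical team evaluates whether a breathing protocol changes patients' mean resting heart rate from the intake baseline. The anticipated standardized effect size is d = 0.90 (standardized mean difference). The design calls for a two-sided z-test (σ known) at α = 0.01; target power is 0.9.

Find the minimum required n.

n = 19

Set Φ(δ − 2.576) = 0.9; then δ − 2.576 = Φ⁻¹(0.9) = 1.282, giving δ = 3.857.
(For δ > 0 the lower-tail rejection region contributes negligibly to power, so the one-term inversion is standard.)
δ = d·√n ⇒ n = (δ/d)² = (3.857 / 0.90)² = 18.37.
Round up to the next whole unit.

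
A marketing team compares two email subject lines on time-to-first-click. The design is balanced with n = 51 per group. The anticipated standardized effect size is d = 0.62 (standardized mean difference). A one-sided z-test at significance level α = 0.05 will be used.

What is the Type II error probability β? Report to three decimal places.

β ≈ 0.069

Noncentrality parameter: δ = d·√(n/2) = 0.62 × √(51/2) = 3.1308
One-sided α = 0.05 → critical value z_{0.05} = 1.645.
Power = Φ(δ − 1.645) = Φ(1.486) = 0.9314.
Type II error: β = 1 − power = 1 − 0.9314 = 0.0686.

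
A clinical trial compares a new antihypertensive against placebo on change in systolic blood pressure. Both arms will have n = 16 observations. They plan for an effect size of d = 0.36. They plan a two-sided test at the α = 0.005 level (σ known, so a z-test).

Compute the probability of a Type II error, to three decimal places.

β ≈ 0.963

Noncentrality parameter: δ = d·√(n/2) = 0.36 × √(16/2) = 1.0182
Critical value for a two-sided test at α = 0.005: z_{α/2} = 2.807.
Power = Φ(δ − 2.807) + Φ(−δ − 2.807) = Φ(-1.789) + Φ(-3.825) = 0.0368 + 0.0001 = 0.0369.
Type II error: β = 1 − power = 1 − 0.0369 = 0.9631.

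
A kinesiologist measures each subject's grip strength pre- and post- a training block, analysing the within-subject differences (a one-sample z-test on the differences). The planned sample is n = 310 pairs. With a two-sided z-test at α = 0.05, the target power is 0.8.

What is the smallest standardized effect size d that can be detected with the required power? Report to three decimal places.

Need Φ(δ − 1.960) = 0.8, so δ = 1.960 + 0.842 = 2.802.
(The second rejection-region term Φ(−δ − z_{α/2}) is negligible and dropped.)
δ = d·√n ⇒ d = δ/√n = 2.802/√310 = 0.1591.

d ≈ 0.159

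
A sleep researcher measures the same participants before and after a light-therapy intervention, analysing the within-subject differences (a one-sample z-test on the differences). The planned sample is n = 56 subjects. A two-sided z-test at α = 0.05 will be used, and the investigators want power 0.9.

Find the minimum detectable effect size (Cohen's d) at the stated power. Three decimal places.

Required noncentrality: δ = z_{0.025} + z_{0.10} = 1.960 + 1.282 = 3.242.
(Lower-tail contribution to power is negligible for δ > 0.)
δ = d·√n ⇒ d = δ/√n = 3.242/√56 = 0.4332.

d ≈ 0.433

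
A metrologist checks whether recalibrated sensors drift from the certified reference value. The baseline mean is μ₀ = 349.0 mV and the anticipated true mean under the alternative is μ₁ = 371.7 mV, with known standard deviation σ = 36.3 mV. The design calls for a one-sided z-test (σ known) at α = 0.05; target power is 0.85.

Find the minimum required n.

n = 19

Standardized effect: d = |μ₁ − μ₀| / σ = |371.7 − 349.0| / 36.3 = 0.6253
For power 0.85 need Φ(δ − z_{0.05}) = 0.85, so δ = z_{0.05} + z_{0.15} = 1.645 + 1.036 = 2.681.
δ = d·√n ⇒ n = (δ/d)² = (2.681 / 0.6253)² = 18.38.
Rounding up, n = 19.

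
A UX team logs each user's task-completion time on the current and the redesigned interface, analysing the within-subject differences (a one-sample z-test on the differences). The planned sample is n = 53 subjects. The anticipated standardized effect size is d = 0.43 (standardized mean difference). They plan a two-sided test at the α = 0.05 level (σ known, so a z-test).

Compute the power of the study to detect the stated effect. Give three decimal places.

Noncentrality parameter: δ = d·√n = 0.43 × √53 = 3.1304
Critical value for a two-sided test at α = 0.05: z_{α/2} = 1.960.
Power = Φ(δ − 1.960) + Φ(−δ − 1.960) = Φ(1.170) + Φ(-5.090) = 0.8791 + 0.0000 = 0.8791.

Power ≈ 0.879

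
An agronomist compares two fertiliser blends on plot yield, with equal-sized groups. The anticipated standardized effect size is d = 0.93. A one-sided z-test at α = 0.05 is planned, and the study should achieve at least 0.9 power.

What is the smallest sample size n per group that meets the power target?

For power 0.9 need Φ(δ − z_{0.05}) = 0.9, so δ = z_{0.05} + z_{0.10} = 1.645 + 1.282 = 2.926.
δ = d·√(n/2) ⇒ n = 2(δ/d)² = 2 × (2.926 / 0.93)² = 19.80.
Round up to the next whole unit.

n = 20 per group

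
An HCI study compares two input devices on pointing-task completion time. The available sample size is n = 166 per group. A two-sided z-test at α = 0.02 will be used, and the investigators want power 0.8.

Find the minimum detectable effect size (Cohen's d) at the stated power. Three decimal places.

d ≈ 0.348

Need Φ(δ − 2.326) = 0.8, so δ = 2.326 + 0.842 = 3.168.
(The second rejection-region term Φ(−δ − z_{α/2}) is negligible and dropped.)
δ = d·√(n/2) ⇒ d = δ/√(n/2) = 3.168/√(166/2) = 0.3477.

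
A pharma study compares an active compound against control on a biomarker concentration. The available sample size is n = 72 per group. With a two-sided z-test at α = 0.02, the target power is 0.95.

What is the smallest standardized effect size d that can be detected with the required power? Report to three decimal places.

Required noncentrality: δ = z_{0.01} + z_{0.05} = 2.326 + 1.645 = 3.971.
(Lower-tail contribution to power is negligible for δ > 0.)
δ = d·√(n/2) ⇒ d = δ/√(n/2) = 3.971/√(72/2) = 0.6619.

d ≈ 0.662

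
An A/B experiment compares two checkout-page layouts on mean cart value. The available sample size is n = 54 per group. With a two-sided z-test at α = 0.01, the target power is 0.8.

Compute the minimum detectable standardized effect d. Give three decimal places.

Required noncentrality: δ = z_{0.005} + z_{0.20} = 2.576 + 0.842 = 3.417.
(The second rejection-region term Φ(−δ − z_{α/2}) is negligible and dropped.)
δ = d·√(n/2) ⇒ d = δ/√(n/2) = 3.417/√(54/2) = 0.6577.

d ≈ 0.658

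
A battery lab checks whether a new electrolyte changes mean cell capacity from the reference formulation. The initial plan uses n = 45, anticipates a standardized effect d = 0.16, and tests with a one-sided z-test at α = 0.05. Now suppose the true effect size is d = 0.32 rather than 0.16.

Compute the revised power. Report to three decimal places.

With d = 0.32: δ = d·√n = 0.32 × √45 = 2.1466. Critical value z_{0.05} = 1.645.
Revised power = Φ(δ − 1.645) = Φ(0.502) = 0.6921.

Power ≈ 0.692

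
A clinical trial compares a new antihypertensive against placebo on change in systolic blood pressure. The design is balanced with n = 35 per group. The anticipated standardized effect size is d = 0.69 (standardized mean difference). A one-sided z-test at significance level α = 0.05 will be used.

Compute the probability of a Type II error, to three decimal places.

β ≈ 0.107

Noncentrality parameter: δ = d·√(n/2) = 0.69 × √(35/2) = 2.8865
One-sided α = 0.05 → critical value z_{0.05} = 1.645.
Power = Φ(δ − 1.645) = Φ(1.242) = 0.8928.
Type II error: β = 1 − power = 1 − 0.8928 = 0.1072.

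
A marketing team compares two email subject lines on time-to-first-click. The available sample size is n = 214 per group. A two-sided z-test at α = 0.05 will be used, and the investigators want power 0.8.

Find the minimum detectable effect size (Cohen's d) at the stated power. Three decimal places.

Required noncentrality: δ = z_{0.025} + z_{0.20} = 1.960 + 0.842 = 2.802.
(The second rejection-region term Φ(−δ − z_{α/2}) is negligible and dropped.)
δ = d·√(n/2) ⇒ d = δ/√(n/2) = 2.802/√(214/2) = 0.2708.

d ≈ 0.271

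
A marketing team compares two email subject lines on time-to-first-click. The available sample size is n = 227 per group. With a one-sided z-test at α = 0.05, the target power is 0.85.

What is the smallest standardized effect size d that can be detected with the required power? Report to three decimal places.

Need Φ(δ − 1.645) = 0.85, so δ = 1.645 + 1.036 = 2.681.
δ = d·√(n/2) ⇒ d = δ/√(n/2) = 2.681/√(227/2) = 0.2517.

d ≈ 0.252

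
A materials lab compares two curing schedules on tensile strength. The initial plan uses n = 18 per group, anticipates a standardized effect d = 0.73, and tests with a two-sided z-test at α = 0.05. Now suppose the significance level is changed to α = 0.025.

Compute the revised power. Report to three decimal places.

Power ≈ 0.480

δ = d·√(n/2) = 0.73 × √(18/2) = 2.1900 (unchanged). New critical value: z_{0.0125} = 2.241.
Revised power = Φ(δ − 2.241) + Φ(−δ − 2.241) = Φ(-0.051) + Φ(-4.431) = 0.4795 + 0.0000 = 0.4795.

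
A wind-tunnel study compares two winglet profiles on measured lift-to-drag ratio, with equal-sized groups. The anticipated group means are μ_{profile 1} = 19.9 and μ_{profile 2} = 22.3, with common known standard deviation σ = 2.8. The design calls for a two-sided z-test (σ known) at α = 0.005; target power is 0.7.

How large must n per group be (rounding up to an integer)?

n = 31 per group

Standardized effect: d = |μ_{profile 1} − μ_{profile 2}| / σ = |19.9 − 22.3| / 2.8 = 0.8571
For power 0.7 need Φ(δ − z_{0.0025}) = 0.7, so δ = z_{0.0025} + z_{0.30} = 2.807 + 0.524 = 3.331.
(For δ > 0 the lower-tail rejection region contributes negligibly to power, so the one-term inversion is standard.)
δ = d·√(n/2) ⇒ n = 2(δ/d)² = 2 × (3.331 / 0.8571)² = 30.21.
Rounding up, n = 31 per group.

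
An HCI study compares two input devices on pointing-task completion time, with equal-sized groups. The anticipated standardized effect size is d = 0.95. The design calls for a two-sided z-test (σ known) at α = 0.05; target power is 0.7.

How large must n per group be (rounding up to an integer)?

Set Φ(δ − 1.960) = 0.7; then δ − 1.960 = Φ⁻¹(0.7) = 0.524, giving δ = 2.484.
(Ignoring the negligible lower-tail rejection probability gives the usual closed-form inversion.)
δ = d·√(n/2) ⇒ n = 2(δ/d)² = 2 × (2.484 / 0.95)² = 13.68.
Round up to the next whole unit.

n = 14 per group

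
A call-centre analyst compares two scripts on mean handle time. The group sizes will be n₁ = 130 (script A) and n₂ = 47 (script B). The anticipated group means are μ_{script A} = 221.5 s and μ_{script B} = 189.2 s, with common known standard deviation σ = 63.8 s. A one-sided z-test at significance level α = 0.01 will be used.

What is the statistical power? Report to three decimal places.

Standardized effect: d = |μ_{script A} − μ_{script B}| / σ = |221.5 − 189.2| / 63.8 = 0.5063
Noncentrality parameter: δ = d / √(1/n₁ + 1/n₂) = 0.5063 / √(1/130 + 1/47) = 2.9745
One-sided α = 0.01 → critical value z_{0.01} = 2.326.
Power = P(Z > 2.326 − δ) = Φ(0.648) = 0.7416.

Power ≈ 0.742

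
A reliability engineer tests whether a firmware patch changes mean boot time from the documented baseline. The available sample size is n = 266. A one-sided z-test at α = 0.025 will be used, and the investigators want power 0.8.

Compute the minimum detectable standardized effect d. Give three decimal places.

d ≈ 0.172

Need Φ(δ − 1.960) = 0.8, so δ = 1.960 + 0.842 = 2.802.
δ = d·√n ⇒ d = δ/√n = 2.802/√266 = 0.1718.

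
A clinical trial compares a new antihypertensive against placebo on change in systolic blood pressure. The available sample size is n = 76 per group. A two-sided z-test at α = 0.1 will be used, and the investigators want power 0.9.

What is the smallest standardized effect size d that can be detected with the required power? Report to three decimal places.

d ≈ 0.475

Need Φ(δ − 1.645) = 0.9, so δ = 1.645 + 1.282 = 2.926.
(The second rejection-region term Φ(−δ − z_{α/2}) is negligible and dropped.)
δ = d·√(n/2) ⇒ d = δ/√(n/2) = 2.926/√(76/2) = 0.4747.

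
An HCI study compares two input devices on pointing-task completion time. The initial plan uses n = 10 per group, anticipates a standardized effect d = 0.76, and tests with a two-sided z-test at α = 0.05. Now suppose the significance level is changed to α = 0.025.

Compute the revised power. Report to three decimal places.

Power ≈ 0.294

δ = d·√(n/2) = 0.76 × √(10/2) = 1.6994 (unchanged). New critical value: z_{0.0125} = 2.241.
Revised power = Φ(δ − 2.241) + Φ(−δ − 2.241) = Φ(-0.542) + Φ(-3.941) = 0.2939 + 0.0000 = 0.2940.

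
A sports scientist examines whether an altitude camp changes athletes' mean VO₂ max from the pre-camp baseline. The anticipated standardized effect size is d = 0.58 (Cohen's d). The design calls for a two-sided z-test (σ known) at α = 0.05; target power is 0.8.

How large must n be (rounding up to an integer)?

For power 0.8 need Φ(δ − z_{0.025}) = 0.8, so δ = z_{0.025} + z_{0.20} = 1.960 + 0.842 = 2.802.
(The Φ(−δ − z_{α/2}) term is vanishingly small for δ > 0 and is dropped in the standard sample-size formula.)
δ = d·√n ⇒ n = (δ/d)² = (2.802 / 0.58)² = 23.33.
Rounding up, n = 24.

n = 24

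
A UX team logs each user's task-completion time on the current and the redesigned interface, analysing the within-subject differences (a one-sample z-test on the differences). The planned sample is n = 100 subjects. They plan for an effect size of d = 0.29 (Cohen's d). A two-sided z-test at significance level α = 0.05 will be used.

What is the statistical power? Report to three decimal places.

Noncentrality parameter: δ = d·√n = 0.29 × √100 = 2.9000
Two-sided α = 0.05 → critical value z_{0.025} = 1.960.
Power = Φ(δ − 1.960) + Φ(−δ − 1.960) = Φ(0.940) + Φ(-4.860) = 0.8264 + 0.0000 = 0.8264.

Power ≈ 0.826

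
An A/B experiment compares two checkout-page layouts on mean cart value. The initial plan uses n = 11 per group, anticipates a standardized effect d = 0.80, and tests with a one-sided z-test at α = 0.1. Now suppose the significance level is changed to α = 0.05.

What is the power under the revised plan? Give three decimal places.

δ = d·√(n/2) = 0.80 × √(11/2) = 1.8762 (unchanged). New critical value: z_{0.05} = 1.645.
Revised power = Φ(δ − 1.645) = Φ(0.231) = 0.5915.

Power ≈ 0.591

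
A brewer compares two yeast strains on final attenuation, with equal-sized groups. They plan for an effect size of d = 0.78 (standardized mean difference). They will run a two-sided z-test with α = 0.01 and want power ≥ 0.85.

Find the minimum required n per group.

For power 0.85 need Φ(δ − z_{0.005}) = 0.85, so δ = z_{0.005} + z_{0.15} = 2.576 + 1.036 = 3.612.
(The Φ(−δ − z_{α/2}) term is vanishingly small for δ > 0 and is dropped in the standard sample-size formula.)
δ = d·√(n/2) ⇒ n = 2(δ/d)² = 2 × (3.612 / 0.78)² = 42.89.
Rounding up, n = 43 per group.

n = 43 per group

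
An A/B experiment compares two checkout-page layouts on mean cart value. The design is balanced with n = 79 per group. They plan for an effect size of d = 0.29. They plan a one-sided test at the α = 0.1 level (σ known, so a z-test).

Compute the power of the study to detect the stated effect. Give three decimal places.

Power ≈ 0.706

Noncentrality parameter: δ = d·√(n/2) = 0.29 × √(79/2) = 1.8226
One-sided α = 0.1 → critical value z_{0.1} = 1.282.
Power = Φ(δ − 1.282) = Φ(0.541) = 0.7058.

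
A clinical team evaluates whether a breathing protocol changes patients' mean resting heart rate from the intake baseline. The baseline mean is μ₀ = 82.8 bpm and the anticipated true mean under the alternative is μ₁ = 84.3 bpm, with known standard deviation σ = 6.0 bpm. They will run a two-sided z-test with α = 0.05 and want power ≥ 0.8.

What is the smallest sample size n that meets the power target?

n = 126

Standardized effect: d = |μ₁ − μ₀| / σ = |84.3 − 82.8| / 6.0 = 0.2500
For power 0.8 need Φ(δ − z_{0.025}) = 0.8, so δ = z_{0.025} + z_{0.20} = 1.960 + 0.842 = 2.802.
(For δ > 0 the lower-tail rejection region contributes negligibly to power, so the one-term inversion is standard.)
δ = d·√n ⇒ n = (δ/d)² = (2.802 / 0.2500)² = 125.58.
Rounding up, n = 126.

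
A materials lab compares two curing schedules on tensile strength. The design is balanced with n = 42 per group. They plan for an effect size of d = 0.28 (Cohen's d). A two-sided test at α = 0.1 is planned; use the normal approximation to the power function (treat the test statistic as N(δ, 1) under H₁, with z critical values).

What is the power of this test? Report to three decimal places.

Power ≈ 0.360

Noncentrality parameter: λ = d·√(n/2) = 0.28 × √(42/2) = 1.2831
Two-sided α = 0.1 → critical value z_{0.05} = 1.645.
Power = Φ(λ − 1.645) + Φ(−λ − 1.645) = Φ(-0.362) + Φ(-2.928) = 0.3588 + 0.0017 = 0.3605.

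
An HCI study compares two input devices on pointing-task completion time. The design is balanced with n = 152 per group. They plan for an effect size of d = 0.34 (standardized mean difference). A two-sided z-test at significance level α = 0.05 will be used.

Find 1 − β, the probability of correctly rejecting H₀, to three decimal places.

Power ≈ 0.842

Noncentrality parameter: δ = d·√(n/2) = 0.34 × √(152/2) = 2.9641
Critical value for a two-sided test at α = 0.05: z_{α/2} = 1.960.
Power = Φ(δ − 1.960) + Φ(−δ − 1.960) = Φ(1.004) + Φ(-4.924) = 0.8423 + 0.0000 = 0.8423.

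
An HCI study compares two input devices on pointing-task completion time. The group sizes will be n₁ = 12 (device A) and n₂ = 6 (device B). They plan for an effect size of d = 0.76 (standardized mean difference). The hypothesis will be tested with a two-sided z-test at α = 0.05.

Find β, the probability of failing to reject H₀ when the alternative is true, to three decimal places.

β ≈ 0.670

Noncentrality parameter: δ = d / √(1/n₁ + 1/n₂) = 0.76 / √(1/12 + 1/6) = 1.5200
Two-sided α = 0.05 → critical value z_{0.025} = 1.960.
Power = Φ(δ − 1.960) + Φ(−δ − 1.960) = Φ(-0.440) + Φ(-3.480) = 0.3300 + 0.0003 = 0.3302.
Type II error: β = 1 − power = 1 − 0.3302 = 0.6698.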